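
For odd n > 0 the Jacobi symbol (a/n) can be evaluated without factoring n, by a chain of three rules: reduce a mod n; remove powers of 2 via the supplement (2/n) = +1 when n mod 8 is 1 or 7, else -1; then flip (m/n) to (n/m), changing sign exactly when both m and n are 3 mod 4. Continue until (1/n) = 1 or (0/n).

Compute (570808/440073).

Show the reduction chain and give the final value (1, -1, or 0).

1

(570808/440073): 570808 mod 440073 = 130735, so (570808/440073) = (130735/440073)
flip (130735/440073) -> (440073/130735): both odd, 130735 mod 4 = 3, 440073 mod 4 = 1, so the flip contributes +1; sign now +1
(440073/130735): 440073 mod 130735 = 47868, so (440073/130735) = (47868/130735)
factor out 2^2: 47868 = 2^2·11967; with 130735 mod 8 = 7, (2/130735) = +1; sign now +1; continue with (11967/130735)
flip (11967/130735) -> (130735/11967): both odd, 11967 mod 4 = 3, 130735 mod 4 = 3, so the flip contributes -1; sign now -1
(130735/11967): 130735 mod 11967 = 11065, so (130735/11967) = (11065/11967)
flip (11065/11967) -> (11967/11065): both odd, 11065 mod 4 = 1, 11967 mod 4 = 3, so the flip contributes +1; sign now -1
(11967/11065): 11967 mod 11065 = 902, so (11967/11065) = (902/11065)
factor out 2^1: 902 = 2^1·451; with 11065 mod 8 = 1, (2/11065) = +1; sign now -1; continue with (451/11065)
flip (451/11065) -> (11065/451): both odd, 451 mod 4 = 3, 11065 mod 4 = 1, so the flip contributes +1; sign now -1
(11065/451): 11065 mod 451 = 241, so (11065/451) = (241/451)
flip (241/451) -> (451/241): both odd, 241 mod 4 = 1, 451 mod 4 = 3, so the flip contributes +1; sign now -1
(451/241): 451 mod 241 = 210, so (451/241) = (210/241)
factor out 2^1: 210 = 2^1·105; with 241 mod 8 = 1, (2/241) = +1; sign now -1; continue with (105/241)
flip (105/241) -> (241/105): both odd, 105 mod 4 = 1, 241 mod 4 = 1, so the flip contributes +1; sign now -1
(241/105): 241 mod 105 = 31, so (241/105) = (31/105)
flip (31/105) -> (105/31): both odd, 31 mod 4 = 3, 105 mod 4 = 1, so the flip contributes +1; sign now -1
(105/31): 105 mod 31 = 12, so (105/31) = (12/31)
factor out 2^2: 12 = 2^2·3; with 31 mod 8 = 7, (2/31) = +1; sign now -1; continue with (3/31)
flip (3/31) -> (31/3): both odd, 3 mod 4 = 3, 31 mod 4 = 3, so the flip contributes -1; sign now +1
(31/3): 31 mod 3 = 1, so (31/3) = (1/3)
reached (1/3) = 1, so the symbol is +1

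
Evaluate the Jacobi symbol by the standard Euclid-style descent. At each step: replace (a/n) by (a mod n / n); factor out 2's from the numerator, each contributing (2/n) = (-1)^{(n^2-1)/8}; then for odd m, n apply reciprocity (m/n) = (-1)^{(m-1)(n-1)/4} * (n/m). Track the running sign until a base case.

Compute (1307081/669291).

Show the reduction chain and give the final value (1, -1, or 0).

-1

(1307081/669291): 1307081 mod 669291 = 637790, so (1307081/669291) = (637790/669291)
factor out 2^1: 637790 = 2^1·318895; with 669291 mod 8 = 3, (2/669291) = -1; sign now -1; continue with (318895/669291)
flip (318895/669291) -> (669291/318895): both odd, 318895 mod 4 = 3, 669291 mod 4 = 3, so the flip contributes -1; sign now +1
(669291/318895): 669291 mod 318895 = 31501, so (669291/318895) = (31501/318895)
flip (31501/318895) -> (318895/31501): both odd, 31501 mod 4 = 1, 318895 mod 4 = 3, so the flip contributes +1; sign now +1
(318895/31501): 318895 mod 31501 = 3885, so (318895/31501) = (3885/31501)
flip (3885/31501) -> (31501/3885): both odd, 3885 mod 4 = 1, 31501 mod 4 = 1, so the flip contributes +1; sign now +1
(31501/3885): 31501 mod 3885 = 421, so (31501/3885) = (421/3885)
flip (421/3885) -> (3885/421): both odd, 421 mod 4 = 1, 3885 mod 4 = 1, so the flip contributes +1; sign now +1
(3885/421): 3885 mod 421 = 96, so (3885/421) = (96/421)
factor out 2^5: 96 = 2^5·3; with 421 mod 8 = 5, (2/421) = -1; sign now -1; continue with (3/421)
flip (3/421) -> (421/3): both odd, 3 mod 4 = 3, 421 mod 4 = 1, so the flip contributes +1; sign now -1
(421/3): 421 mod 3 = 1, so (421/3) = (1/3)
reached (1/3) = 1, so the symbol is -1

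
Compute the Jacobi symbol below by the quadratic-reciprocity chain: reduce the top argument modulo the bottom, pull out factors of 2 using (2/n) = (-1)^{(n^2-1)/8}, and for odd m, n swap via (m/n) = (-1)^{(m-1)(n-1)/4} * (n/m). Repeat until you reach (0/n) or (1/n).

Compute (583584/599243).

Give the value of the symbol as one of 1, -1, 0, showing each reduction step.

-1

583584 = 2^5·18237; (2/599243) = -1 since 599243 mod 8 = 3, so (583584/599243) = (-1)^5·(18237/599243); sign now -1
reciprocity: (18237/599243) = +1·(599243/18237) since 18237 mod 4 = 1, 599243 mod 4 = 3; sign now -1
(599243/18237) = (15659/18237)   [reduce mod 18237]
reciprocity: (15659/18237) = +1·(18237/15659) since 15659 mod 4 = 3, 18237 mod 4 = 1; sign now -1
(18237/15659) = (2578/15659)   [reduce mod 15659]
2578 = 2^1·1289; (2/15659) = -1 since 15659 mod 8 = 3, so (2578/15659) = (-1)^1·(1289/15659); sign now +1
reciprocity: (1289/15659) = +1·(15659/1289) since 1289 mod 4 = 1, 15659 mod 4 = 3; sign now +1
(15659/1289) = (191/1289)   [reduce mod 1289]
reciprocity: (191/1289) = +1·(1289/191) since 191 mod 4 = 3, 1289 mod 4 = 1; sign now +1
(1289/191) = (143/191)   [reduce mod 191]
reciprocity: (143/191) = -1·(191/143) since 143 mod 4 = 3, 191 mod 4 = 3; sign now -1
(191/143) = (48/143)   [reduce mod 143]
48 = 2^4·3; (2/143) = +1 since 143 mod 8 = 7, so (48/143) = (+1)^4·(3/143); sign now -1
reciprocity: (3/143) = -1·(143/3) since 3 mod 4 = 3, 143 mod 4 = 3; sign now +1
(143/3) = (2/3)   [reduce mod 3]
2 = 2^1·1; (2/3) = -1 since 3 mod 8 = 3, so (2/3) = (-1)^1·(1/3); sign now -1
(1/3) = 1; final value = sign = -1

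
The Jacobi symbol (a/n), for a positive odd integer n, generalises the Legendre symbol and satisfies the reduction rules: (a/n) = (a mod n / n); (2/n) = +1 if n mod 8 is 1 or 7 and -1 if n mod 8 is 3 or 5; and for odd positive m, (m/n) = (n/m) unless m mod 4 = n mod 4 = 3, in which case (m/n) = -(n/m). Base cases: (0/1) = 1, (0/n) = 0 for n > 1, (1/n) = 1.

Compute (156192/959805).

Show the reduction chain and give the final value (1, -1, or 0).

156192 = 2^5·4881; (2/959805) = -1 since 959805 mod 8 = 5, so (156192/959805) = (-1)^5·(4881/959805); sign now -1
reciprocity: (4881/959805) = +1·(959805/4881) since 4881 mod 4 = 1, 959805 mod 4 = 1; sign now -1
(959805/4881) = (3129/4881)   [reduce mod 4881]
reciprocity: (3129/4881) = +1·(4881/3129) since 3129 mod 4 = 1, 4881 mod 4 = 1; sign now -1
(4881/3129) = (1752/3129)   [reduce mod 3129]
1752 = 2^3·219; (2/3129) = +1 since 3129 mod 8 = 1, so (1752/3129) = (+1)^3·(219/3129); sign now -1
reciprocity: (219/3129) = +1·(3129/219) since 219 mod 4 = 3, 3129 mod 4 = 1; sign now -1
(3129/219) = (63/219)   [reduce mod 219]
reciprocity: (63/219) = -1·(219/63) since 63 mod 4 = 3, 219 mod 4 = 3; sign now +1
(219/63) = (30/63)   [reduce mod 63]
30 = 2^1·15; (2/63) = +1 since 63 mod 8 = 7, so (30/63) = (+1)^1·(15/63); sign now +1
reciprocity: (15/63) = -1·(63/15) since 15 mod 4 = 3, 63 mod 4 = 3; sign now -1
(63/15) = (3/15)   [reduce mod 15]
reciprocity: (3/15) = -1·(15/3) since 3 mod 4 = 3, 15 mod 4 = 3; sign now +1
(15/3) = (0/3)   [reduce mod 3]
(0/3) = 0   [gcd(a, n) > 1]; final value = 0

0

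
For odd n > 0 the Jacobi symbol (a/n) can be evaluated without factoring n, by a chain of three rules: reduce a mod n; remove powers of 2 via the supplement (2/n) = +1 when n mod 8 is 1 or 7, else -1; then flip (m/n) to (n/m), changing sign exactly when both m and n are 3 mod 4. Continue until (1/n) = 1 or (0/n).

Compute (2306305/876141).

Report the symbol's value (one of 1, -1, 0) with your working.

(2306305/876141) = (554023/876141)   [reduce mod 876141]
reciprocity: (554023/876141) = +1·(876141/554023) since 554023 mod 4 = 3, 876141 mod 4 = 1; sign now +1
(876141/554023) = (322118/554023)   [reduce mod 554023]
322118 = 2^1·161059; (2/554023) = +1 since 554023 mod 8 = 7, so (322118/554023) = (+1)^1·(161059/554023); sign now +1
reciprocity: (161059/554023) = -1·(554023/161059) since 161059 mod 4 = 3, 554023 mod 4 = 3; sign now -1
(554023/161059) = (70846/161059)   [reduce mod 161059]
70846 = 2^1·35423; (2/161059) = -1 since 161059 mod 8 = 3, so (70846/161059) = (-1)^1·(35423/161059); sign now +1
reciprocity: (35423/161059) = -1·(161059/35423) since 35423 mod 4 = 3, 161059 mod 4 = 3; sign now -1
(161059/35423) = (19367/35423)   [reduce mod 35423]
reciprocity: (19367/35423) = -1·(35423/19367) since 19367 mod 4 = 3, 35423 mod 4 = 3; sign now +1
(35423/19367) = (16056/19367)   [reduce mod 19367]
16056 = 2^3·2007; (2/19367) = +1 since 19367 mod 8 = 7, so (16056/19367) = (+1)^3·(2007/19367); sign now +1
reciprocity: (2007/19367) = -1·(19367/2007) since 2007 mod 4 = 3, 19367 mod 4 = 3; sign now -1
(19367/2007) = (1304/2007)   [reduce mod 2007]
1304 = 2^3·163; (2/2007) = +1 since 2007 mod 8 = 7, so (1304/2007) = (+1)^3·(163/2007); sign now -1
reciprocity: (163/2007) = -1·(2007/163) since 163 mod 4 = 3, 2007 mod 4 = 3; sign now +1
(2007/163) = (51/163)   [reduce mod 163]
reciprocity: (51/163) = -1·(163/51) since 51 mod 4 = 3, 163 mod 4 = 3; sign now -1
(163/51) = (10/51)   [reduce mod 51]
10 = 2^1·5; (2/51) = -1 since 51 mod 8 = 3, so (10/51) = (-1)^1·(5/51); sign now +1
reciprocity: (5/51) = +1·(51/5) since 5 mod 4 = 1, 51 mod 4 = 3; sign now +1
(51/5) = (1/5)   [reduce mod 5]
(1/5) = 1; final value = sign = +1

1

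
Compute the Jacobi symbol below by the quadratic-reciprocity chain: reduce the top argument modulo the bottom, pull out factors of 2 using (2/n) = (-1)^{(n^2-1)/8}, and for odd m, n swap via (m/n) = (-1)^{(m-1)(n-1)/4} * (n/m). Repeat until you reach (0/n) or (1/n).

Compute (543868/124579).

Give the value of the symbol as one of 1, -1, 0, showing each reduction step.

(543868/124579): 543868 mod 124579 = 45552, so (543868/124579) = (45552/124579)
factor out 2^4: 45552 = 2^4·2847; with 124579 mod 8 = 3, (2/124579) = -1; sign now +1; continue with (2847/124579)
flip (2847/124579) -> (124579/2847): both odd, 2847 mod 4 = 3, 124579 mod 4 = 3, so the flip contributes -1; sign now -1
(124579/2847): 124579 mod 2847 = 2158, so (124579/2847) = (2158/2847)
factor out 2^1: 2158 = 2^1·1079; with 2847 mod 8 = 7, (2/2847) = +1; sign now -1; continue with (1079/2847)
flip (1079/2847) -> (2847/1079): both odd, 1079 mod 4 = 3, 2847 mod 4 = 3, so the flip contributes -1; sign now +1
(2847/1079): 2847 mod 1079 = 689, so (2847/1079) = (689/1079)
flip (689/1079) -> (1079/689): both odd, 689 mod 4 = 1, 1079 mod 4 = 3, so the flip contributes +1; sign now +1
(1079/689): 1079 mod 689 = 390, so (1079/689) = (390/689)
factor out 2^1: 390 = 2^1·195; with 689 mod 8 = 1, (2/689) = +1; sign now +1; continue with (195/689)
flip (195/689) -> (689/195): both odd, 195 mod 4 = 3, 689 mod 4 = 1, so the flip contributes +1; sign now +1
(689/195): 689 mod 195 = 104, so (689/195) = (104/195)
factor out 2^3: 104 = 2^3·13; with 195 mod 8 = 3, (2/195) = -1; sign now -1; continue with (13/195)
flip (13/195) -> (195/13): both odd, 13 mod 4 = 1, 195 mod 4 = 3, so the flip contributes +1; sign now -1
(195/13): 195 mod 13 = 0, so (195/13) = (0/13)
reached (0/13); gcd(a, n) > 1, so (0/13) = 0 and the symbol is 0

0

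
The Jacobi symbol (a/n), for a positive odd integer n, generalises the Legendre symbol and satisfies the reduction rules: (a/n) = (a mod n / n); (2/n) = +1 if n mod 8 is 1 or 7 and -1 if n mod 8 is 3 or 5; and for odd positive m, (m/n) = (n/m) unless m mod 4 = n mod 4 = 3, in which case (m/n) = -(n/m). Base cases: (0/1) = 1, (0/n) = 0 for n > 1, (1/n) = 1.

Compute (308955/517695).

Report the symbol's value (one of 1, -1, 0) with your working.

0

reciprocity: (308955/517695) = -1·(517695/308955) since 308955 mod 4 = 3, 517695 mod 4 = 3; sign now -1
(517695/308955) = (208740/308955)   [reduce mod 308955]
208740 = 2^2·52185; (2/308955) = -1 since 308955 mod 8 = 3, so (208740/308955) = (-1)^2·(52185/308955); sign now -1
reciprocity: (52185/308955) = +1·(308955/52185) since 52185 mod 4 = 1, 308955 mod 4 = 3; sign now -1
(308955/52185) = (48030/52185)   [reduce mod 52185]
48030 = 2^1·24015; (2/52185) = +1 since 52185 mod 8 = 1, so (48030/52185) = (+1)^1·(24015/52185); sign now -1
reciprocity: (24015/52185) = +1·(52185/24015) since 24015 mod 4 = 3, 52185 mod 4 = 1; sign now -1
(52185/24015) = (4155/24015)   [reduce mod 24015]
reciprocity: (4155/24015) = -1·(24015/4155) since 4155 mod 4 = 3, 24015 mod 4 = 3; sign now +1
(24015/4155) = (3240/4155)   [reduce mod 4155]
3240 = 2^3·405; (2/4155) = -1 since 4155 mod 8 = 3, so (3240/4155) = (-1)^3·(405/4155); sign now -1
reciprocity: (405/4155) = +1·(4155/405) since 405 mod 4 = 1, 4155 mod 4 = 3; sign now -1
(4155/405) = (105/405)   [reduce mod 405]
reciprocity: (105/405) = +1·(405/105) since 105 mod 4 = 1, 405 mod 4 = 1; sign now -1
(405/105) = (90/105)   [reduce mod 105]
90 = 2^1·45; (2/105) = +1 since 105 mod 8 = 1, so (90/105) = (+1)^1·(45/105); sign now -1
reciprocity: (45/105) = +1·(105/45) since 45 mod 4 = 1, 105 mod 4 = 1; sign now -1
(105/45) = (15/45)   [reduce mod 45]
reciprocity: (15/45) = +1·(45/15) since 15 mod 4 = 3, 45 mod 4 = 1; sign now -1
(45/15) = (0/15)   [reduce mod 15]
(0/15) = 0   [gcd(a, n) > 1]; final value = 0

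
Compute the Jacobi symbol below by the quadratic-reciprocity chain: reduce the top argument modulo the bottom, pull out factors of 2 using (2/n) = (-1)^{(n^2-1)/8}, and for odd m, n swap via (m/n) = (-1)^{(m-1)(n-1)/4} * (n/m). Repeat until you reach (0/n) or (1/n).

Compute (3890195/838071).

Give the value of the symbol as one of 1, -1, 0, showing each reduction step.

(3890195/838071) = (537911/838071)   [reduce mod 838071]
reciprocity: (537911/838071) = -1·(838071/537911) since 537911 mod 4 = 3, 838071 mod 4 = 3; sign now -1
(838071/537911) = (300160/537911)   [reduce mod 537911]
300160 = 2^7·2345; (2/537911) = +1 since 537911 mod 8 = 7, so (300160/537911) = (+1)^7·(2345/537911); sign now -1
reciprocity: (2345/537911) = +1·(537911/2345) since 2345 mod 4 = 1, 537911 mod 4 = 3; sign now -1
(537911/2345) = (906/2345)   [reduce mod 2345]
906 = 2^1·453; (2/2345) = +1 since 2345 mod 8 = 1, so (906/2345) = (+1)^1·(453/2345); sign now -1
reciprocity: (453/2345) = +1·(2345/453) since 453 mod 4 = 1, 2345 mod 4 = 1; sign now -1
(2345/453) = (80/453)   [reduce mod 453]
80 = 2^4·5; (2/453) = -1 since 453 mod 8 = 5, so (80/453) = (-1)^4·(5/453); sign now -1
reciprocity: (5/453) = +1·(453/5) since 5 mod 4 = 1, 453 mod 4 = 1; sign now -1
(453/5) = (3/5)   [reduce mod 5]
reciprocity: (3/5) = +1·(5/3) since 3 mod 4 = 3, 5 mod 4 = 1; sign now -1
(5/3) = (2/3)   [reduce mod 3]
2 = 2^1·1; (2/3) = -1 since 3 mod 8 = 3, so (2/3) = (-1)^1·(1/3); sign now +1
(1/3) = 1; final value = sign = +1

1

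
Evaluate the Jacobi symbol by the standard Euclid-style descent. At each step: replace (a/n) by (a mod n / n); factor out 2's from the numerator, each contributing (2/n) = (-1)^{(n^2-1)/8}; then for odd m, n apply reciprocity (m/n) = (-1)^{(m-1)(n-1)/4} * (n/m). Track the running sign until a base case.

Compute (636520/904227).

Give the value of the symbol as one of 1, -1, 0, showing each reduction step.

636520 = 2^3·79565; (2/904227) = -1 since 904227 mod 8 = 3, so (636520/904227) = (-1)^3·(79565/904227); sign now -1
reciprocity: (79565/904227) = +1·(904227/79565) since 79565 mod 4 = 1, 904227 mod 4 = 3; sign now -1
(904227/79565) = (29012/79565)   [reduce mod 79565]
29012 = 2^2·7253; (2/79565) = -1 since 79565 mod 8 = 5, so (29012/79565) = (-1)^2·(7253/79565); sign now -1
reciprocity: (7253/79565) = +1·(79565/7253) since 7253 mod 4 = 1, 79565 mod 4 = 1; sign now -1
(79565/7253) = (7035/7253)   [reduce mod 7253]
reciprocity: (7035/7253) = +1·(7253/7035) since 7035 mod 4 = 3, 7253 mod 4 = 1; sign now -1
(7253/7035) = (218/7035)   [reduce mod 7035]
218 = 2^1·109; (2/7035) = -1 since 7035 mod 8 = 3, so (218/7035) = (-1)^1·(109/7035); sign now +1
reciprocity: (109/7035) = +1·(7035/109) since 109 mod 4 = 1, 7035 mod 4 = 3; sign now +1
(7035/109) = (59/109)   [reduce mod 109]
reciprocity: (59/109) = +1·(109/59) since 59 mod 4 = 3, 109 mod 4 = 1; sign now +1
(109/59) = (50/59)   [reduce mod 59]
50 = 2^1·25; (2/59) = -1 since 59 mod 8 = 3, so (50/59) = (-1)^1·(25/59); sign now -1
reciprocity: (25/59) = +1·(59/25) since 25 mod 4 = 1, 59 mod 4 = 3; sign now -1
(59/25) = (9/25)   [reduce mod 25]
reciprocity: (9/25) = +1·(25/9) since 9 mod 4 = 1, 25 mod 4 = 1; sign now -1
(25/9) = (7/9)   [reduce mod 9]
reciprocity: (7/9) = +1·(9/7) since 7 mod 4 = 3, 9 mod 4 = 1; sign now -1
(9/7) = (2/7)   [reduce mod 7]
2 = 2^1·1; (2/7) = +1 since 7 mod 8 = 7, so (2/7) = (+1)^1·(1/7); sign now -1
(1/7) = 1; final value = sign = -1

-1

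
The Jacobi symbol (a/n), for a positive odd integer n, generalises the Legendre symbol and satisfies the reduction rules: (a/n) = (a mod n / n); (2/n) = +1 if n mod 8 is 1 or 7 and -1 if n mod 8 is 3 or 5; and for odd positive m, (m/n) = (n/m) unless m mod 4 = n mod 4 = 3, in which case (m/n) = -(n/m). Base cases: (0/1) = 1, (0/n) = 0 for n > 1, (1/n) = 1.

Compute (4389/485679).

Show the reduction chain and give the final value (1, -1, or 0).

0

reciprocity: (4389/485679) = +1·(485679/4389) since 4389 mod 4 = 1, 485679 mod 4 = 3; sign now +1
(485679/4389) = (2889/4389)   [reduce mod 4389]
reciprocity: (2889/4389) = +1·(4389/2889) since 2889 mod 4 = 1, 4389 mod 4 = 1; sign now +1
(4389/2889) = (1500/2889)   [reduce mod 2889]
1500 = 2^2·375; (2/2889) = +1 since 2889 mod 8 = 1, so (1500/2889) = (+1)^2·(375/2889); sign now +1
reciprocity: (375/2889) = +1·(2889/375) since 375 mod 4 = 3, 2889 mod 4 = 1; sign now +1
(2889/375) = (264/375)   [reduce mod 375]
264 = 2^3·33; (2/375) = +1 since 375 mod 8 = 7, so (264/375) = (+1)^3·(33/375); sign now +1
reciprocity: (33/375) = +1·(375/33) since 33 mod 4 = 1, 375 mod 4 = 3; sign now +1
(375/33) = (12/33)   [reduce mod 33]
12 = 2^2·3; (2/33) = +1 since 33 mod 8 = 1, so (12/33) = (+1)^2·(3/33); sign now +1
reciprocity: (3/33) = +1·(33/3) since 3 mod 4 = 3, 33 mod 4 = 1; sign now +1
(33/3) = (0/3)   [reduce mod 3]
(0/3) = 0   [gcd(a, n) > 1]; final value = 0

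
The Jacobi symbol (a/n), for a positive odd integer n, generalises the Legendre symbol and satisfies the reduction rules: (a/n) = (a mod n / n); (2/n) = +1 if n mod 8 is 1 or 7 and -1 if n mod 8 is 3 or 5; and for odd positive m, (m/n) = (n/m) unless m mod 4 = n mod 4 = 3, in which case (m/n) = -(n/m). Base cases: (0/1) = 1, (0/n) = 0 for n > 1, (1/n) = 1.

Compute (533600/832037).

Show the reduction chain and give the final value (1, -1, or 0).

factor out 2^5: 533600 = 2^5·16675; with 832037 mod 8 = 5, (2/832037) = -1; sign now -1; continue with (16675/832037)
flip (16675/832037) -> (832037/16675): both odd, 16675 mod 4 = 3, 832037 mod 4 = 1, so the flip contributes +1; sign now -1
(832037/16675): 832037 mod 16675 = 14962, so (832037/16675) = (14962/16675)
factor out 2^1: 14962 = 2^1·7481; with 16675 mod 8 = 3, (2/16675) = -1; sign now +1; continue with (7481/16675)
flip (7481/16675) -> (16675/7481): both odd, 7481 mod 4 = 1, 16675 mod 4 = 3, so the flip contributes +1; sign now +1
(16675/7481): 16675 mod 7481 = 1713, so (16675/7481) = (1713/7481)
flip (1713/7481) -> (7481/1713): both odd, 1713 mod 4 = 1, 7481 mod 4 = 1, so the flip contributes +1; sign now +1
(7481/1713): 7481 mod 1713 = 629, so (7481/1713) = (629/1713)
flip (629/1713) -> (1713/629): both odd, 629 mod 4 = 1, 1713 mod 4 = 1, so the flip contributes +1; sign now +1
(1713/629): 1713 mod 629 = 455, so (1713/629) = (455/629)
flip (455/629) -> (629/455): both odd, 455 mod 4 = 3, 629 mod 4 = 1, so the flip contributes +1; sign now +1
(629/455): 629 mod 455 = 174, so (629/455) = (174/455)
factor out 2^1: 174 = 2^1·87; with 455 mod 8 = 7, (2/455) = +1; sign now +1; continue with (87/455)
flip (87/455) -> (455/87): both odd, 87 mod 4 = 3, 455 mod 4 = 3, so the flip contributes -1; sign now -1
(455/87): 455 mod 87 = 20, so (455/87) = (20/87)
factor out 2^2: 20 = 2^2·5; with 87 mod 8 = 7, (2/87) = +1; sign now -1; continue with (5/87)
flip (5/87) -> (87/5): both odd, 5 mod 4 = 1, 87 mod 4 = 3, so the flip contributes +1; sign now -1
(87/5): 87 mod 5 = 2, so (87/5) = (2/5)
factor out 2^1: 2 = 2^1·1; with 5 mod 8 = 5, (2/5) = -1; sign now +1; continue with (1/5)
reached (1/5) = 1, so the symbol is +1

1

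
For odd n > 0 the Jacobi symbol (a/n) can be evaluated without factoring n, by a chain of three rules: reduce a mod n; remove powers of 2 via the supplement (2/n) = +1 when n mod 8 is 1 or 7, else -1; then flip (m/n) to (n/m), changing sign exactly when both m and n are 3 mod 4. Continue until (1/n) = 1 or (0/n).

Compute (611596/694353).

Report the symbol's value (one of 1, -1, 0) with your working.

1

611596 = 2^2·152899; (2/694353) = +1 since 694353 mod 8 = 1, so (611596/694353) = (+1)^2·(152899/694353); sign now +1
reciprocity: (152899/694353) = +1·(694353/152899) since 152899 mod 4 = 3, 694353 mod 4 = 1; sign now +1
(694353/152899) = (82757/152899)   [reduce mod 152899]
reciprocity: (82757/152899) = +1·(152899/82757) since 82757 mod 4 = 1, 152899 mod 4 = 3; sign now +1
(152899/82757) = (70142/82757)   [reduce mod 82757]
70142 = 2^1·35071; (2/82757) = -1 since 82757 mod 8 = 5, so (70142/82757) = (-1)^1·(35071/82757); sign now -1
reciprocity: (35071/82757) = +1·(82757/35071) since 35071 mod 4 = 3, 82757 mod 4 = 1; sign now -1
(82757/35071) = (12615/35071)   [reduce mod 35071]
reciprocity: (12615/35071) = -1·(35071/12615) since 12615 mod 4 = 3, 35071 mod 4 = 3; sign now +1
(35071/12615) = (9841/12615)   [reduce mod 12615]
reciprocity: (9841/12615) = +1·(12615/9841) since 9841 mod 4 = 1, 12615 mod 4 = 3; sign now +1
(12615/9841) = (2774/9841)   [reduce mod 9841]
2774 = 2^1·1387; (2/9841) = +1 since 9841 mod 8 = 1, so (2774/9841) = (+1)^1·(1387/9841); sign now +1
reciprocity: (1387/9841) = +1·(9841/1387) since 1387 mod 4 = 3, 9841 mod 4 = 1; sign now +1
(9841/1387) = (132/1387)   [reduce mod 1387]
132 = 2^2·33; (2/1387) = -1 since 1387 mod 8 = 3, so (132/1387) = (-1)^2·(33/1387); sign now +1
reciprocity: (33/1387) = +1·(1387/33) since 33 mod 4 = 1, 1387 mod 4 = 3; sign now +1
(1387/33) = (1/33)   [reduce mod 33]
(1/33) = 1; final value = sign = +1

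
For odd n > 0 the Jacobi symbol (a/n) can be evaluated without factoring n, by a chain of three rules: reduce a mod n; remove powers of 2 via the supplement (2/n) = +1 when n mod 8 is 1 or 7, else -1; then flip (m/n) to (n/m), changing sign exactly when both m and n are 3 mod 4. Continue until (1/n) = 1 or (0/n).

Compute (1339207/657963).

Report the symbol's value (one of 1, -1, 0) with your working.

1

(1339207/657963) = (23281/657963)   [reduce mod 657963]
reciprocity: (23281/657963) = +1·(657963/23281) since 23281 mod 4 = 1, 657963 mod 4 = 3; sign now +1
(657963/23281) = (6095/23281)   [reduce mod 23281]
reciprocity: (6095/23281) = +1·(23281/6095) since 6095 mod 4 = 3, 23281 mod 4 = 1; sign now +1
(23281/6095) = (4996/6095)   [reduce mod 6095]
4996 = 2^2·1249; (2/6095) = +1 since 6095 mod 8 = 7, so (4996/6095) = (+1)^2·(1249/6095); sign now +1
reciprocity: (1249/6095) = +1·(6095/1249) since 1249 mod 4 = 1, 6095 mod 4 = 3; sign now +1
(6095/1249) = (1099/1249)   [reduce mod 1249]
reciprocity: (1099/1249) = +1·(1249/1099) since 1099 mod 4 = 3, 1249 mod 4 = 1; sign now +1
(1249/1099) = (150/1099)   [reduce mod 1099]
150 = 2^1·75; (2/1099) = -1 since 1099 mod 8 = 3, so (150/1099) = (-1)^1·(75/1099); sign now -1
reciprocity: (75/1099) = -1·(1099/75) since 75 mod 4 = 3, 1099 mod 4 = 3; sign now +1
(1099/75) = (49/75)   [reduce mod 75]
reciprocity: (49/75) = +1·(75/49) since 49 mod 4 = 1, 75 mod 4 = 3; sign now +1
(75/49) = (26/49)   [reduce mod 49]
26 = 2^1·13; (2/49) = +1 since 49 mod 8 = 1, so (26/49) = (+1)^1·(13/49); sign now +1
reciprocity: (13/49) = +1·(49/13) since 13 mod 4 = 1, 49 mod 4 = 1; sign now +1
(49/13) = (10/13)   [reduce mod 13]
10 = 2^1·5; (2/13) = -1 since 13 mod 8 = 5, so (10/13) = (-1)^1·(5/13); sign now -1
reciprocity: (5/13) = +1·(13/5) since 5 mod 4 = 1, 13 mod 4 = 1; sign now -1
(13/5) = (3/5)   [reduce mod 5]
reciprocity: (3/5) = +1·(5/3) since 3 mod 4 = 3, 5 mod 4 = 1; sign now -1
(5/3) = (2/3)   [reduce mod 3]
2 = 2^1·1; (2/3) = -1 since 3 mod 8 = 3, so (2/3) = (-1)^1·(1/3); sign now +1
(1/3) = 1; final value = sign = +1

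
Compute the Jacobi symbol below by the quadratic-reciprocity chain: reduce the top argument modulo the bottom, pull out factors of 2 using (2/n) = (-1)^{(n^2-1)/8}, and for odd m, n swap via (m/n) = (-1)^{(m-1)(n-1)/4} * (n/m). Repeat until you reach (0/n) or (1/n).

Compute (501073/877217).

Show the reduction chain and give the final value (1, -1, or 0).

1

flip (501073/877217) -> (877217/501073): both odd, 501073 mod 4 = 1, 877217 mod 4 = 1, so the flip contributes +1; sign now +1
(877217/501073): 877217 mod 501073 = 376144, so (877217/501073) = (376144/501073)
factor out 2^4: 376144 = 2^4·23509; with 501073 mod 8 = 1, (2/501073) = +1; sign now +1; continue with (23509/501073)
flip (23509/501073) -> (501073/23509): both odd, 23509 mod 4 = 1, 501073 mod 4 = 1, so the flip contributes +1; sign now +1
(501073/23509): 501073 mod 23509 = 7384, so (501073/23509) = (7384/23509)
factor out 2^3: 7384 = 2^3·923; with 23509 mod 8 = 5, (2/23509) = -1; sign now -1; continue with (923/23509)
flip (923/23509) -> (23509/923): both odd, 923 mod 4 = 3, 23509 mod 4 = 1, so the flip contributes +1; sign now -1
(23509/923): 23509 mod 923 = 434, so (23509/923) = (434/923)
factor out 2^1: 434 = 2^1·217; with 923 mod 8 = 3, (2/923) = -1; sign now +1; continue with (217/923)
flip (217/923) -> (923/217): both odd, 217 mod 4 = 1, 923 mod 4 = 3, so the flip contributes +1; sign now +1
(923/217): 923 mod 217 = 55, so (923/217) = (55/217)
flip (55/217) -> (217/55): both odd, 55 mod 4 = 3, 217 mod 4 = 1, so the flip contributes +1; sign now +1
(217/55): 217 mod 55 = 52, so (217/55) = (52/55)
factor out 2^2: 52 = 2^2·13; with 55 mod 8 = 7, (2/55) = +1; sign now +1; continue with (13/55)
flip (13/55) -> (55/13): both odd, 13 mod 4 = 1, 55 mod 4 = 3, so the flip contributes +1; sign now +1
(55/13): 55 mod 13 = 3, so (55/13) = (3/13)
flip (3/13) -> (13/3): both odd, 3 mod 4 = 3, 13 mod 4 = 1, so the flip contributes +1; sign now +1
(13/3): 13 mod 3 = 1, so (13/3) = (1/3)
reached (1/3) = 1, so the symbol is +1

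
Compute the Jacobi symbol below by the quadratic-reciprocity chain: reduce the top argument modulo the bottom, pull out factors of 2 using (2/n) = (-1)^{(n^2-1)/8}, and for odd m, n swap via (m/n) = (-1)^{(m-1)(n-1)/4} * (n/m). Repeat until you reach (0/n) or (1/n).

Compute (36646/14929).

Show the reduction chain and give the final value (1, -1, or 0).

(36646/14929) = (6788/14929)   [reduce mod 14929]
6788 = 2^2·1697; (2/14929) = +1 since 14929 mod 8 = 1, so (6788/14929) = (+1)^2·(1697/14929); sign now +1
reciprocity: (1697/14929) = +1·(14929/1697) since 1697 mod 4 = 1, 14929 mod 4 = 1; sign now +1
(14929/1697) = (1353/1697)   [reduce mod 1697]
reciprocity: (1353/1697) = +1·(1697/1353) since 1353 mod 4 = 1, 1697 mod 4 = 1; sign now +1
(1697/1353) = (344/1353)   [reduce mod 1353]
344 = 2^3·43; (2/1353) = +1 since 1353 mod 8 = 1, so (344/1353) = (+1)^3·(43/1353); sign now +1
reciprocity: (43/1353) = +1·(1353/43) since 43 mod 4 = 3, 1353 mod 4 = 1; sign now +1
(1353/43) = (20/43)   [reduce mod 43]
20 = 2^2·5; (2/43) = -1 since 43 mod 8 = 3, so (20/43) = (-1)^2·(5/43); sign now +1
reciprocity: (5/43) = +1·(43/5) since 5 mod 4 = 1, 43 mod 4 = 3; sign now +1
(43/5) = (3/5)   [reduce mod 5]
reciprocity: (3/5) = +1·(5/3) since 3 mod 4 = 3, 5 mod 4 = 1; sign now +1
(5/3) = (2/3)   [reduce mod 3]
2 = 2^1·1; (2/3) = -1 since 3 mod 8 = 3, so (2/3) = (-1)^1·(1/3); sign now -1
(1/3) = 1; final value = sign = -1

-1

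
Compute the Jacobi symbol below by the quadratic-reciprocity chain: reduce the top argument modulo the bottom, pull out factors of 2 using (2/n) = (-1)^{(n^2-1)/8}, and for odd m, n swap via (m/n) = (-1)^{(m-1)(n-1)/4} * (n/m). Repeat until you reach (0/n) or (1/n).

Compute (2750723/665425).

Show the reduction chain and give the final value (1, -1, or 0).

(2750723/665425): 2750723 mod 665425 = 89023, so (2750723/665425) = (89023/665425)
flip (89023/665425) -> (665425/89023): both odd, 89023 mod 4 = 3, 665425 mod 4 = 1, so the flip contributes +1; sign now +1
(665425/89023): 665425 mod 89023 = 42264, so (665425/89023) = (42264/89023)
factor out 2^3: 42264 = 2^3·5283; with 89023 mod 8 = 7, (2/89023) = +1; sign now +1; continue with (5283/89023)
flip (5283/89023) -> (89023/5283): both odd, 5283 mod 4 = 3, 89023 mod 4 = 3, so the flip contributes -1; sign now -1
(89023/5283): 89023 mod 5283 = 4495, so (89023/5283) = (4495/5283)
flip (4495/5283) -> (5283/4495): both odd, 4495 mod 4 = 3, 5283 mod 4 = 3, so the flip contributes -1; sign now +1
(5283/4495): 5283 mod 4495 = 788, so (5283/4495) = (788/4495)
factor out 2^2: 788 = 2^2·197; with 4495 mod 8 = 7, (2/4495) = +1; sign now +1; continue with (197/4495)
flip (197/4495) -> (4495/197): both odd, 197 mod 4 = 1, 4495 mod 4 = 3, so the flip contributes +1; sign now +1
(4495/197): 4495 mod 197 = 161, so (4495/197) = (161/197)
flip (161/197) -> (197/161): both odd, 161 mod 4 = 1, 197 mod 4 = 1, so the flip contributes +1; sign now +1
(197/161): 197 mod 161 = 36, so (197/161) = (36/161)
factor out 2^2: 36 = 2^2·9; with 161 mod 8 = 1, (2/161) = +1; sign now +1; continue with (9/161)
flip (9/161) -> (161/9): both odd, 9 mod 4 = 1, 161 mod 4 = 1, so the flip contributes +1; sign now +1
(161/9): 161 mod 9 = 8, so (161/9) = (8/9)
factor out 2^3: 8 = 2^3·1; with 9 mod 8 = 1, (2/9) = +1; sign now +1; continue with (1/9)
reached (1/9) = 1, so the symbol is +1

1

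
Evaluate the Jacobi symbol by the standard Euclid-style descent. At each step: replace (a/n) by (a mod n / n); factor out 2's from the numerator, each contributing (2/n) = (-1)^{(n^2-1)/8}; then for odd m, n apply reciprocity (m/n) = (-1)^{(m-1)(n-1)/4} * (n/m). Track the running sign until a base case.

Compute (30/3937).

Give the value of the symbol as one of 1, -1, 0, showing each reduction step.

factor out 2^1: 30 = 2^1·15; with 3937 mod 8 = 1, (2/3937) = +1; sign now +1; continue with (15/3937)
flip (15/3937) -> (3937/15): both odd, 15 mod 4 = 3, 3937 mod 4 = 1, so the flip contributes +1; sign now +1
(3937/15): 3937 mod 15 = 7, so (3937/15) = (7/15)
flip (7/15) -> (15/7): both odd, 7 mod 4 = 3, 15 mod 4 = 3, so the flip contributes -1; sign now -1
(15/7): 15 mod 7 = 1, so (15/7) = (1/7)
reached (1/7) = 1, so the symbol is -1

-1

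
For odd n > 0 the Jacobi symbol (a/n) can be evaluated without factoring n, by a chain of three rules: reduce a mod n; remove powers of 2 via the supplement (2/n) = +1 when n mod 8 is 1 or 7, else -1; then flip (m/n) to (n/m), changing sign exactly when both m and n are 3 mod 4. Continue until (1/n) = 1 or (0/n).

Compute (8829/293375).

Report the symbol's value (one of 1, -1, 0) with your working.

-1

flip (8829/293375) -> (293375/8829): both odd, 8829 mod 4 = 1, 293375 mod 4 = 3, so the flip contributes +1; sign now +1
(293375/8829): 293375 mod 8829 = 2018, so (293375/8829) = (2018/8829)
factor out 2^1: 2018 = 2^1·1009; with 8829 mod 8 = 5, (2/8829) = -1; sign now -1; continue with (1009/8829)
flip (1009/8829) -> (8829/1009): both odd, 1009 mod 4 = 1, 8829 mod 4 = 1, so the flip contributes +1; sign now -1
(8829/1009): 8829 mod 1009 = 757, so (8829/1009) = (757/1009)
flip (757/1009) -> (1009/757): both odd, 757 mod 4 = 1, 1009 mod 4 = 1, so the flip contributes +1; sign now -1
(1009/757): 1009 mod 757 = 252, so (1009/757) = (252/757)
factor out 2^2: 252 = 2^2·63; with 757 mod 8 = 5, (2/757) = -1; sign now -1; continue with (63/757)
flip (63/757) -> (757/63): both odd, 63 mod 4 = 3, 757 mod 4 = 1, so the flip contributes +1; sign now -1
(757/63): 757 mod 63 = 1, so (757/63) = (1/63)
reached (1/63) = 1, so the symbol is -1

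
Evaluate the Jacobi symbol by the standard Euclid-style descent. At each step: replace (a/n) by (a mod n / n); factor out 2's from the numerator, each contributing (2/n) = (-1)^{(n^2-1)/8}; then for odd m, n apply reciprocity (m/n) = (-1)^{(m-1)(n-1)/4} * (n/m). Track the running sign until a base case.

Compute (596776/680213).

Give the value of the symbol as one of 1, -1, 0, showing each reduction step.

596776 = 2^3·74597; (2/680213) = -1 since 680213 mod 8 = 5, so (596776/680213) = (-1)^3·(74597/680213); sign now -1
reciprocity: (74597/680213) = +1·(680213/74597) since 74597 mod 4 = 1, 680213 mod 4 = 1; sign now -1
(680213/74597) = (8840/74597)   [reduce mod 74597]
8840 = 2^3·1105; (2/74597) = -1 since 74597 mod 8 = 5, so (8840/74597) = (-1)^3·(1105/74597); sign now +1
reciprocity: (1105/74597) = +1·(74597/1105) since 1105 mod 4 = 1, 74597 mod 4 = 1; sign now +1
(74597/1105) = (562/1105)   [reduce mod 1105]
562 = 2^1·281; (2/1105) = +1 since 1105 mod 8 = 1, so (562/1105) = (+1)^1·(281/1105); sign now +1
reciprocity: (281/1105) = +1·(1105/281) since 281 mod 4 = 1, 1105 mod 4 = 1; sign now +1
(1105/281) = (262/281)   [reduce mod 281]
262 = 2^1·131; (2/281) = +1 since 281 mod 8 = 1, so (262/281) = (+1)^1·(131/281); sign now +1
reciprocity: (131/281) = +1·(281/131) since 131 mod 4 = 3, 281 mod 4 = 1; sign now +1
(281/131) = (19/131)   [reduce mod 131]
reciprocity: (19/131) = -1·(131/19) since 19 mod 4 = 3, 131 mod 4 = 3; sign now -1
(131/19) = (17/19)   [reduce mod 19]
reciprocity: (17/19) = +1·(19/17) since 17 mod 4 = 1, 19 mod 4 = 3; sign now -1
(19/17) = (2/17)   [reduce mod 17]
2 = 2^1·1; (2/17) = +1 since 17 mod 8 = 1, so (2/17) = (+1)^1·(1/17); sign now -1
(1/17) = 1; final value = sign = -1

-1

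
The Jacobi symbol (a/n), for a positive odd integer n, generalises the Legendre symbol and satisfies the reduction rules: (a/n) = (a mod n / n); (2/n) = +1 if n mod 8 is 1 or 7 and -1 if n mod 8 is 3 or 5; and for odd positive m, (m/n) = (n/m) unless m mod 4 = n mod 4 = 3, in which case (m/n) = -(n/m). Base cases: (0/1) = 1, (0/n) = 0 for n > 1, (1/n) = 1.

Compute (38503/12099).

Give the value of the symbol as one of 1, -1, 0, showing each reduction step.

-1

(38503/12099): 38503 mod 12099 = 2206, so (38503/12099) = (2206/12099)
factor out 2^1: 2206 = 2^1·1103; with 12099 mod 8 = 3, (2/12099) = -1; sign now -1; continue with (1103/12099)
flip (1103/12099) -> (12099/1103): both odd, 1103 mod 4 = 3, 12099 mod 4 = 3, so the flip contributes -1; sign now +1
(12099/1103): 12099 mod 1103 = 1069, so (12099/1103) = (1069/1103)
flip (1069/1103) -> (1103/1069): both odd, 1069 mod 4 = 1, 1103 mod 4 = 3, so the flip contributes +1; sign now +1
(1103/1069): 1103 mod 1069 = 34, so (1103/1069) = (34/1069)
factor out 2^1: 34 = 2^1·17; with 1069 mod 8 = 5, (2/1069) = -1; sign now -1; continue with (17/1069)
flip (17/1069) -> (1069/17): both odd, 17 mod 4 = 1, 1069 mod 4 = 1, so the flip contributes +1; sign now -1
(1069/17): 1069 mod 17 = 15, so (1069/17) = (15/17)
flip (15/17) -> (17/15): both odd, 15 mod 4 = 3, 17 mod 4 = 1, so the flip contributes +1; sign now -1
(17/15): 17 mod 15 = 2, so (17/15) = (2/15)
factor out 2^1: 2 = 2^1·1; with 15 mod 8 = 7, (2/15) = +1; sign now -1; continue with (1/15)
reached (1/15) = 1, so the symbol is -1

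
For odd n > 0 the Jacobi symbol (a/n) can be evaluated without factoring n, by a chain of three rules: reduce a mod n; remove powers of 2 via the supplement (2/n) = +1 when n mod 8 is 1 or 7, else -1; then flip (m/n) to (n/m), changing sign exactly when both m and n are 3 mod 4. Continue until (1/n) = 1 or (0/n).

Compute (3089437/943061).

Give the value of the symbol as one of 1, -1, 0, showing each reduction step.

(3089437/943061): 3089437 mod 943061 = 260254, so (3089437/943061) = (260254/943061)
factor out 2^1: 260254 = 2^1·130127; with 943061 mod 8 = 5, (2/943061) = -1; sign now -1; continue with (130127/943061)
flip (130127/943061) -> (943061/130127): both odd, 130127 mod 4 = 3, 943061 mod 4 = 1, so the flip contributes +1; sign now -1
(943061/130127): 943061 mod 130127 = 32172, so (943061/130127) = (32172/130127)
factor out 2^2: 32172 = 2^2·8043; with 130127 mod 8 = 7, (2/130127) = +1; sign now -1; continue with (8043/130127)
flip (8043/130127) -> (130127/8043): both odd, 8043 mod 4 = 3, 130127 mod 4 = 3, so the flip contributes -1; sign now +1
(130127/8043): 130127 mod 8043 = 1439, so (130127/8043) = (1439/8043)
flip (1439/8043) -> (8043/1439): both odd, 1439 mod 4 = 3, 8043 mod 4 = 3, so the flip contributes -1; sign now -1
(8043/1439): 8043 mod 1439 = 848, so (8043/1439) = (848/1439)
factor out 2^4: 848 = 2^4·53; with 1439 mod 8 = 7, (2/1439) = +1; sign now -1; continue with (53/1439)
flip (53/1439) -> (1439/53): both odd, 53 mod 4 = 1, 1439 mod 4 = 3, so the flip contributes +1; sign now -1
(1439/53): 1439 mod 53 = 8, so (1439/53) = (8/53)
factor out 2^3: 8 = 2^3·1; with 53 mod 8 = 5, (2/53) = -1; sign now +1; continue with (1/53)
reached (1/53) = 1, so the symbol is +1

1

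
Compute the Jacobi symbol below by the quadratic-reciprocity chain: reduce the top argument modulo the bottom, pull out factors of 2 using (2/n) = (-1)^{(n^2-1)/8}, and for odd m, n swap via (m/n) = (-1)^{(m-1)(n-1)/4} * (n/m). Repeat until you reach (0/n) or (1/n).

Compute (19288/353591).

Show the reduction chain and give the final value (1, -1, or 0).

1

19288 = 2^3·2411; (2/353591) = +1 since 353591 mod 8 = 7, so (19288/353591) = (+1)^3·(2411/353591); sign now +1
reciprocity: (2411/353591) = -1·(353591/2411) since 2411 mod 4 = 3, 353591 mod 4 = 3; sign now -1
(353591/2411) = (1585/2411)   [reduce mod 2411]
reciprocity: (1585/2411) = +1·(2411/1585) since 1585 mod 4 = 1, 2411 mod 4 = 3; sign now -1
(2411/1585) = (826/1585)   [reduce mod 1585]
826 = 2^1·413; (2/1585) = +1 since 1585 mod 8 = 1, so (826/1585) = (+1)^1·(413/1585); sign now -1
reciprocity: (413/1585) = +1·(1585/413) since 413 mod 4 = 1, 1585 mod 4 = 1; sign now -1
(1585/413) = (346/413)   [reduce mod 413]
346 = 2^1·173; (2/413) = -1 since 413 mod 8 = 5, so (346/413) = (-1)^1·(173/413); sign now +1
reciprocity: (173/413) = +1·(413/173) since 173 mod 4 = 1, 413 mod 4 = 1; sign now +1
(413/173) = (67/173)   [reduce mod 173]
reciprocity: (67/173) = +1·(173/67) since 67 mod 4 = 3, 173 mod 4 = 1; sign now +1
(173/67) = (39/67)   [reduce mod 67]
reciprocity: (39/67) = -1·(67/39) since 39 mod 4 = 3, 67 mod 4 = 3; sign now -1
(67/39) = (28/39)   [reduce mod 39]
28 = 2^2·7; (2/39) = +1 since 39 mod 8 = 7, so (28/39) = (+1)^2·(7/39); sign now -1
reciprocity: (7/39) = -1·(39/7) since 7 mod 4 = 3, 39 mod 4 = 3; sign now +1
(39/7) = (4/7)   [reduce mod 7]
4 = 2^2·1; (2/7) = +1 since 7 mod 8 = 7, so (4/7) = (+1)^2·(1/7); sign now +1
(1/7) = 1; final value = sign = +1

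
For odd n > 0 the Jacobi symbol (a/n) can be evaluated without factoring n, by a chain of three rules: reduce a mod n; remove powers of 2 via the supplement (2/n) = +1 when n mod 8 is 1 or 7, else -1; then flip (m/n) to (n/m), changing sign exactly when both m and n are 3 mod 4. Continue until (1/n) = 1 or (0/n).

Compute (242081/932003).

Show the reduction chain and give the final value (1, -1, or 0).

reciprocity: (242081/932003) = +1·(932003/242081) since 242081 mod 4 = 1, 932003 mod 4 = 3; sign now +1
(932003/242081) = (205760/242081)   [reduce mod 242081]
205760 = 2^6·3215; (2/242081) = +1 since 242081 mod 8 = 1, so (205760/242081) = (+1)^6·(3215/242081); sign now +1
reciprocity: (3215/242081) = +1·(242081/3215) since 3215 mod 4 = 3, 242081 mod 4 = 1; sign now +1
(242081/3215) = (956/3215)   [reduce mod 3215]
956 = 2^2·239; (2/3215) = +1 since 3215 mod 8 = 7, so (956/3215) = (+1)^2·(239/3215); sign now +1
reciprocity: (239/3215) = -1·(3215/239) since 239 mod 4 = 3, 3215 mod 4 = 3; sign now -1
(3215/239) = (108/239)   [reduce mod 239]
108 = 2^2·27; (2/239) = +1 since 239 mod 8 = 7, so (108/239) = (+1)^2·(27/239); sign now -1
reciprocity: (27/239) = -1·(239/27) since 27 mod 4 = 3, 239 mod 4 = 3; sign now +1
(239/27) = (23/27)   [reduce mod 27]
reciprocity: (23/27) = -1·(27/23) since 23 mod 4 = 3, 27 mod 4 = 3; sign now -1
(27/23) = (4/23)   [reduce mod 23]
4 = 2^2·1; (2/23) = +1 since 23 mod 8 = 7, so (4/23) = (+1)^2·(1/23); sign now -1
(1/23) = 1; final value = sign = -1

-1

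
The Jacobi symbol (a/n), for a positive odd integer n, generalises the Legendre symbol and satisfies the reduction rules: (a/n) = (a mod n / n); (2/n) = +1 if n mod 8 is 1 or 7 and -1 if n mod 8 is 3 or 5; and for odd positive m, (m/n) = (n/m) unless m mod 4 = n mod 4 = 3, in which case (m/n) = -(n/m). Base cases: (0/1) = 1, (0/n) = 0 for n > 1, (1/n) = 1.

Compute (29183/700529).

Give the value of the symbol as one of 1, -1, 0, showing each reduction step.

1

reciprocity: (29183/700529) = +1·(700529/29183) since 29183 mod 4 = 3, 700529 mod 4 = 1; sign now +1
(700529/29183) = (137/29183)   [reduce mod 29183]
reciprocity: (137/29183) = +1·(29183/137) since 137 mod 4 = 1, 29183 mod 4 = 3; sign now +1
(29183/137) = (2/137)   [reduce mod 137]
2 = 2^1·1; (2/137) = +1 since 137 mod 8 = 1, so (2/137) = (+1)^1·(1/137); sign now +1
(1/137) = 1; final value = sign = +1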